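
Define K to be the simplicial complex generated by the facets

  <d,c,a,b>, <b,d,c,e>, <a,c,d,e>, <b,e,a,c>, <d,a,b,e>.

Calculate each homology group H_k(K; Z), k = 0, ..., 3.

H_0 ≅ Z,  H_1 = 0,  H_2 = 0,  H_3 ≅ Z.

We work with the vertex ordering a < b < c < d < e. The simplices of K, each written with vertices in increasing order, are:

  0-simplices (5): a, b, c, d, e
  1-simplices (10): ab, ac, ad, ae, bc, bd, be, cd, ce, de
  2-simplices (10): abc, abd, abe, acd, ace, ade, bcd, bce, bde, cde
  3-simplices (5): abcd, abce, abde, acde, bcde

Hence C_0 ≅ Z^5, C_1 ≅ Z^10, C_2 ≅ Z^10, C_3 ≅ Z^5.

The boundary map ∂_1: C_1 → C_0 sends each edge [p,q] (with p < q) to q − p. For instance
  ∂be = e − b.
This gives a 5×10 integer matrix of rank 4; reducing to Smith normal form yields diagonal entries (1,1,1,1).

Boundary ∂_2: C_2 → C_1 maps a triangle to the signed sum of its edges. For instance
  ∂bcd = cd − bd + bc,
  ∂ade = de − ae + ad.
This gives a 10×10 integer matrix of rank 6; reducing to Smith normal form yields diagonal entries (1,1,1,1,1,1).

∂_3: C_3 → C_2 sends each 3-simplex σ to the alternating sum Σ_i (−1)^i (σ with its i-th vertex removed). For instance
  ∂acde = cde − ade + ace − acd,
  ∂abce = bce − ace + abe − abc.
The 10×5 boundary matrix has rank 4 and Smith normal form diag(1,1,1,1).

Computing H_k = (kernel of ∂_k) / (image of ∂_{k+1}):

  H_0: rank C_0 − rank ∂_1 = 5 − 4 = 1, and the invariant factors of ∂_1 are all 1, so H_0 = Z.
  H_1: rank ker ∂_1 − rank ∂_2 = (10 − 4) − 6 = 0, and the invariant factors of ∂_2 are all 1, so H_1 = 0.
  H_2: rank ker ∂_2 − rank ∂_3 = (10 − 6) − 4 = 0, and the invariant factors of ∂_3 are all 1, so H_2 = 0.
  H_3: rank ker ∂_3 − rank ∂_4 = (5 − 4) − 0 = 1, and there is no ∂_4, so H_3 = Z.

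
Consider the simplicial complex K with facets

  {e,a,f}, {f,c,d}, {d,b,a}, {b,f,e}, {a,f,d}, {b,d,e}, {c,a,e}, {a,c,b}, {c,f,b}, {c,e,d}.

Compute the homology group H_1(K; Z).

H_1 = Z/2.

Order the vertices as a < b < c < d < e < f. Listing each simplex with vertices in this order, K has dimension 2 with simplices:

  0-simplices (6): a, b, c, d, e, f
  1-simplices (15): ab, ac, ad, ae, af, bc, bd, be, bf, cd, ce, cf, de, df, ef
  2-simplices (10): abc, abd, ace, adf, aef, bcf, bde, bef, cde, cdf

so the chain groups are C_0 ≅ Z^6, C_1 ≅ Z^15, C_2 ≅ Z^10.

Boundary ∂_1: C_1 → C_0 is given by ∂[p,q] = [q] − [p]. For instance
  ∂be = e − b.
The resulting 6×15 matrix has rank 5, and its Smith normal form has invariant factors (1,1,1,1,1).

The boundary map ∂_2: C_2 → C_1 acts by ∂[p,q,r] = [q,r] − [p,r] + [p,q]. For instance
  ∂aef = ef − af + ae,
  ∂bcf = cf − bf + bc.
This gives a 15×10 integer matrix of rank 10; reducing to Smith normal form yields diagonal entries (1,1,1,1,1,1,1,1,1,2).

From H_k ≅ ker(∂_k) / im(∂_{k+1}) we obtain:

  H_1: rank ker ∂_1 − rank ∂_2 = (15 − 5) − 10 = 0, and ∂_2 has invariant factor 2 > 1, so H_1 ≅ Z/2.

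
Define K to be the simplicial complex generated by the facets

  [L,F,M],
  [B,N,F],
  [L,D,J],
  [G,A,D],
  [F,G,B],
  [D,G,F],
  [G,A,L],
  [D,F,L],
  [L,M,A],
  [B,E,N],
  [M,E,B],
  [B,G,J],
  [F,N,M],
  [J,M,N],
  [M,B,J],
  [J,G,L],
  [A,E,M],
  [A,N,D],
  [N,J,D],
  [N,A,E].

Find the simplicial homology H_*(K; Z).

Fix the vertex order A < B < D < E < F < G < J < L < M < N and write every simplex with vertices in increasing order. Then dim K = 2 and the simplices of K are:

  0-simplices (10): A, B, D, E, F, G, J, L, M, N
  1-simplices (30): AD, AE, AG, AL, AM, AN, BE, BF, BG, BJ, BM, BN, DF, DG, DJ, DL, DN, EM, EN, FG, FL, FM, FN, GJ, GL, JL, JM, JN, LM, MN
  2-simplices (20): ADG, ADN, AEM, AEN, AGL, ALM, BEM, BEN, BFG, BFN, BGJ, BJM, DFG, DFL, DJL, DJN, FLM, FMN, GJL, JMN

giving chain groups C_0 ≅ Z^10, C_1 ≅ Z^30, C_2 ≅ Z^20.

The boundary map ∂_1: C_1 → C_0 sends each edge [p,q] (with p < q) to q − p.
This gives a 10×30 integer matrix of rank 9; reducing to Smith normal form yields diagonal entries (1,1,1,1,1,1,1,1,1).

The boundary map ∂_2: C_2 → C_1 maps a triangle to the signed sum of its edges. For instance
  ∂BJM = JM − BM + BJ,
  ∂ALM = LM − AM + AL.
This gives a 30×20 integer matrix of rank 20; reducing to Smith normal form yields diagonal entries (1,1,1,1,1,1,1,1,1,1,1,1,1,1,1,1,1,1,1,2).

Now H_k = ker ∂_k / im ∂_{k+1}, so:

  H_0: rank C_0 − rank ∂_1 = 10 − 9 = 1, and the invariant factors of ∂_1 are all 1, so H_0 ≅ Z.
  H_1: rank ker ∂_1 − rank ∂_2 = (30 − 9) − 20 = 1, and ∂_2 has invariant factor 2 > 1, so H_1 ≅ Z ⊕ Z/2Z.
  H_2: rank ker ∂_2 − rank ∂_3 = (20 − 20) − 0 = 0, and there is no ∂_3, so H_2 ≅ 0.

H_0 = Z,  H_1 = Z ⊕ Z/2Z,  H_2 = 0.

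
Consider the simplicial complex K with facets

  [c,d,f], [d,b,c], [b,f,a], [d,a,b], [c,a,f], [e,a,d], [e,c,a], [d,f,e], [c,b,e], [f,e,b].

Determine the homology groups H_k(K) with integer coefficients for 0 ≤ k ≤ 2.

H_0 = Z,  H_1 = Z/2,  H_2 = 0.

Fix the vertex order a < b < c < d < e < f and write every simplex with vertices in increasing order. Then dim K = 2 and the simplices of K are:

  0-simplices (6): a, b, c, d, e, f
  1-simplices (15): ab, ac, ad, ae, af, bc, bd, be, bf, cd, ce, cf, de, df, ef
  2-simplices (10): abd, abf, ace, acf, ade, bcd, bce, bef, cdf, def

so the chain groups are C_0 ≅ Z^6, C_1 ≅ Z^15, C_2 ≅ Z^10.

Boundary ∂_1: C_1 → C_0 maps an edge to its endpoints' difference, ∂[p,q] = q − p. For instance
  ∂ef = f − e.
This gives a 6×15 integer matrix of rank 5; reducing to Smith normal form yields diagonal entries (1,1,1,1,1).

The boundary map ∂_2: C_2 → C_1 maps a triangle to the signed sum of its edges. For instance
  ∂bef = ef − bf + be,
  ∂ade = de − ae + ad.
The resulting 15×10 matrix has rank 10, and its Smith normal form has invariant factors (1,1,1,1,1,1,1,1,1,2).

Computing H_k = (kernel of ∂_k) / (image of ∂_{k+1}):

  H_0: rank C_0 − rank ∂_1 = 6 − 5 = 1, and the invariant factors of ∂_1 are all 1, so H_0 ≅ Z.
  H_1: rank ker ∂_1 − rank ∂_2 = (15 − 5) − 10 = 0, and ∂_2 has invariant factor 2 > 1, so H_1 ≅ Z/2.
  H_2: rank ker ∂_2 − rank ∂_3 = (10 − 10) − 0 = 0, and there is no ∂_3, so H_2 ≅ 0.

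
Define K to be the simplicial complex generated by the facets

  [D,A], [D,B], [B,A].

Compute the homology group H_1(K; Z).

H_1 ≅ Z.

Fix the vertex order A < B < D and write every simplex with vertices in increasing order. Then dim K = 1 and the simplices of K are:

  0-simplices (3): A, B, D
  1-simplices (3): AB, AD, BD

Hence C_0 ≅ Z^3, C_1 ≅ Z^3.

Boundary ∂_1: C_1 → C_0 is given by ∂[p,q] = [q] − [p]. For instance
  ∂AB = B − A.
As a 3×3 matrix over Z this has rank 2, with invariant factors (1,1).

From H_k ≅ ker(∂_k) / im(∂_{k+1}) we obtain:

  H_1: rank ker ∂_1 − rank ∂_2 = (3 − 2) − 0 = 1, and there is no ∂_2, so H_1 = Z.

(K is a triangulation of the circle S^1.)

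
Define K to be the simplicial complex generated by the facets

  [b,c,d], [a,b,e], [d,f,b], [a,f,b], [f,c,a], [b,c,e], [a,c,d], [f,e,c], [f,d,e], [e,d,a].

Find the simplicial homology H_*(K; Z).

H_0 = Z,  H_1 = Z/2,  H_2 = 0.

Order the vertices as a < b < c < d < e < f. Listing each simplex with vertices in this order, K has dimension 2 with simplices:

  0-simplices (6): a, b, c, d, e, f
  1-simplices (15): ab, ac, ad, ae, af, bc, bd, be, bf, cd, ce, cf, de, df, ef
  2-simplices (10): abe, abf, acd, acf, ade, bcd, bce, bdf, cef, def

so the chain groups are C_0 ≅ Z^6, C_1 ≅ Z^15, C_2 ≅ Z^10.

∂_1: C_1 → C_0 sends each edge [p,q] (with p < q) to q − p.
The resulting 6×15 matrix has rank 5, and its Smith normal form has invariant factors (1,1,1,1,1).

∂_2: C_2 → C_1 sends each 2-simplex [p,q,r] to [q,r] − [p,r] + [p,q]. For instance
  ∂acf = cf − af + ac,
  ∂def = ef − df + de.
As a 15×10 matrix over Z this has rank 10, with invariant factors (1,1,1,1,1,1,1,1,1,2).

Reading off H_k = ker ∂_k / im ∂_{k+1}:

  H_0: rank C_0 − rank ∂_1 = 6 − 5 = 1, and the invariant factors of ∂_1 are all 1, so H_0 = Z.
  H_1: rank ker ∂_1 − rank ∂_2 = (15 − 5) − 10 = 0, and ∂_2 has invariant factor 2 > 1, so H_1 = Z/2.
  H_2: rank ker ∂_2 − rank ∂_3 = (10 − 10) − 0 = 0, and there is no ∂_3, so H_2 = 0.

As a check, the Euler characteristic is 6 − 15 + 10 = 1, which agrees with 1 − 0 + 0 = 1.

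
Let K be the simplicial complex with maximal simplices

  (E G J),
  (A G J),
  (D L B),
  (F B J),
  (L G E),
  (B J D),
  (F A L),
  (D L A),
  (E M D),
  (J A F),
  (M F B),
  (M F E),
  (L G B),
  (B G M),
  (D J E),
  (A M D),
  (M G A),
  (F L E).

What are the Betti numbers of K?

Order the vertices as A < B < D < E < F < G < J < L < M. Listing each simplex with vertices in this order, K has dimension 2 with simplices:

  0-simplices (9): A, B, D, E, F, G, J, L, M
  1-simplices (27): AD, AF, AG, AJ, AL, AM, BD, BF, BG, BJ, BL, BM, DE, DJ, DL, DM, EF, EG, EJ, EL, EM, FJ, FL, FM, GJ, GL, GM
  2-simplices (18): ADL, ADM, AFJ, AFL, AGJ, AGM, BDJ, BDL, BFJ, BFM, BGL, BGM, DEJ, DEM, EFL, EFM, EGJ, EGL

Hence C_0 ≅ Z^9, C_1 ≅ Z^27, C_2 ≅ Z^18.

Boundary ∂_1: C_1 → C_0 maps an edge to its endpoints' difference, ∂[p,q] = q − p. For instance
  ∂FM = M − F.
The 9×27 boundary matrix has rank 8 and Smith normal form diag(1,1,1,1,1,1,1,1).

∂_2: C_2 → C_1 sends each 2-simplex [p,q,r] to [q,r] − [p,r] + [p,q]. For instance
  ∂ADM = DM − AM + AD,
  ∂BDJ = DJ − BJ + BD.
The resulting 27×18 matrix has rank 17, and its Smith normal form has invariant factors (1,1,1,1,1,1,1,1,1,1,1,1,1,1,1,1,1).

Reading off H_k = ker ∂_k / im ∂_{k+1}:

  H_0: rank C_0 − rank ∂_1 = 9 − 8 = 1, and the invariant factors of ∂_1 are all 1, so H_0 = Z.
  H_1: rank ker ∂_1 − rank ∂_2 = (27 − 8) − 17 = 2, and the invariant factors of ∂_2 are all 1, so H_1 = Z^2.
  H_2: rank ker ∂_2 − rank ∂_3 = (18 − 17) − 0 = 1, and there is no ∂_3, so H_2 = Z.

Hence the Betti numbers are b_0 = 1, b_1 = 2, b_2 = 1.

b_0 = 1, b_1 = 2, b_2 = 1.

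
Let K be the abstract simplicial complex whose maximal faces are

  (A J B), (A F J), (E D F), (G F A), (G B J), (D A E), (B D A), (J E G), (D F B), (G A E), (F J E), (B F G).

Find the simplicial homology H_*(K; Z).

H_0 = Z,  H_1 = Z_2,  H_2 = 0.

Order the vertices as A < B < D < E < F < G < J. Listing each simplex with vertices in this order, K has dimension 2 with simplices:

  0-simplices (7): A, B, D, E, F, G, J
  1-simplices (18): AB, AD, AE, AF, AG, AJ, BD, BF, BG, BJ, DE, DF, EF, EG, EJ, FG, FJ, GJ
  2-simplices (12): ABD, ABJ, ADE, AEG, AFG, AFJ, BDF, BFG, BGJ, DEF, EFJ, EGJ

Hence C_0 ≅ Z^7, C_1 ≅ Z^18, C_2 ≅ Z^12.

Boundary ∂_1: C_1 → C_0 is given by ∂[p,q] = [q] − [p]. For instance
  ∂AE = E − A.
The resulting 7×18 matrix has rank 6, and its Smith normal form has invariant factors (1,1,1,1,1,1).

Boundary ∂_2: C_2 → C_1 acts by ∂[p,q,r] = [q,r] − [p,r] + [p,q]. For instance
  ∂ABD = BD − AD + AB,
  ∂EGJ = GJ − EJ + EG.
The 18×12 boundary matrix has rank 12 and Smith normal form diag(1,1,1,1,1,1,1,1,1,1,1,2).

Now H_k = ker ∂_k / im ∂_{k+1}, so:

  H_0: rank C_0 − rank ∂_1 = 7 − 6 = 1, and the invariant factors of ∂_1 are all 1, so H_0 ≅ Z.
  H_1: rank ker ∂_1 − rank ∂_2 = (18 − 6) − 12 = 0, and ∂_2 has invariant factor 2 > 1, so H_1 ≅ Z_2.
  H_2: rank ker ∂_2 − rank ∂_3 = (12 − 12) − 0 = 0, and there is no ∂_3, so H_2 ≅ 0.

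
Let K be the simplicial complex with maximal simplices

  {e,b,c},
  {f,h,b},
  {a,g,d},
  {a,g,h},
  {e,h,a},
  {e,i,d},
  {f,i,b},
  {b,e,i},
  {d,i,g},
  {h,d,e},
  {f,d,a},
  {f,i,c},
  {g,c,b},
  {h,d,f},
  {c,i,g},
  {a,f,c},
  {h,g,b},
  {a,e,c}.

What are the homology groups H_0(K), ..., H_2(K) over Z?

H_0 = Z,  H_1 = Z ⊕ Z/2,  H_2 = 0.

Fix the vertex order a < b < c < d < e < f < g < h < i and write every simplex with vertices in increasing order. Then dim K = 2 and the simplices of K are:

  0-simplices (9): a, b, c, d, e, f, g, h, i
  1-simplices (27): ac, ad, ae, af, ag, ah, bc, be, bf, bg, bh, bi, ce, cf, cg, ci, de, df, dg, dh, di, eh, ei, fh, fi, gh, gi
  2-simplices (18): ace, acf, adf, adg, aeh, agh, bce, bcg, bei, bfh, bfi, bgh, cfi, cgi, deh, dei, dfh, dgi

Hence C_0 ≅ Z^9, C_1 ≅ Z^27, C_2 ≅ Z^18.

The boundary map ∂_1: C_1 → C_0 is given by ∂[p,q] = [q] − [p]. For instance
  ∂ce = e − c.
The resulting 9×27 matrix has rank 8, and its Smith normal form has invariant factors (1,1,1,1,1,1,1,1).

Boundary ∂_2: C_2 → C_1 sends each 2-simplex [p,q,r] to [q,r] − [p,r] + [p,q]. For instance
  ∂bfh = fh − bh + bf,
  ∂bfi = fi − bi + bf.
This gives a 27×18 integer matrix of rank 18; reducing to Smith normal form yields diagonal entries (1,1,1,1,1,1,1,1,1,1,1,1,1,1,1,1,1,2).

Computing H_k = (kernel of ∂_k) / (image of ∂_{k+1}):

  H_0: rank C_0 − rank ∂_1 = 9 − 8 = 1, and the invariant factors of ∂_1 are all 1, so H_0 = Z.
  H_1: rank ker ∂_1 − rank ∂_2 = (27 − 8) − 18 = 1, and ∂_2 has invariant factor 2 > 1, so H_1 = Z ⊕ Z/2.
  H_2: rank ker ∂_2 − rank ∂_3 = (18 − 18) − 0 = 0, and there is no ∂_3, so H_2 = 0.

As a check, the Euler characteristic is 9 − 27 + 18 = 0, which agrees with 1 − 1 + 0 = 0.
(K is a triangulation of the Klein bottle.)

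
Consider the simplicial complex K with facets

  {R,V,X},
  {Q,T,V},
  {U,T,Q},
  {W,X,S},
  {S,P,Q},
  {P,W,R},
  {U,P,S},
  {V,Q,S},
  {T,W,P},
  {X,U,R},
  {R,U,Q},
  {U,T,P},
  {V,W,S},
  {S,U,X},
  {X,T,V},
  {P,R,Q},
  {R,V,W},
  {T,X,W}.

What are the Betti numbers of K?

We work with the vertex ordering P < Q < R < S < T < U < V < W < X. The simplices of K, each written with vertices in increasing order, are:

  0-simplices (9): P, Q, R, S, T, U, V, W, X
  1-simplices (27): PQ, PR, PS, PT, PU, PW, QR, QS, QT, QU, QV, RU, RV, RW, RX, SU, SV, SW, SX, TU, TV, TW, TX, UX, VW, VX, WX
  2-simplices (18): PQR, PQS, PRW, PSU, PTU, PTW, QRU, QSV, QTU, QTV, RUX, RVW, RVX, SUX, SVW, SWX, TVX, TWX

so the chain groups are C_0 ≅ Z^9, C_1 ≅ Z^27, C_2 ≅ Z^18.

∂_1: C_1 → C_0 sends each edge [p,q] (with p < q) to q − p.
This gives a 9×27 integer matrix of rank 8; reducing to Smith normal form yields diagonal entries (1,1,1,1,1,1,1,1).

Boundary ∂_2: C_2 → C_1 maps a triangle to the signed sum of its edges. For instance
  ∂RVX = VX − RX + RV,
  ∂PTW = TW − PW + PT.
This gives a 27×18 integer matrix of rank 18; reducing to Smith normal form yields diagonal entries (1,1,1,1,1,1,1,1,1,1,1,1,1,1,1,1,1,2).

From H_k ≅ ker(∂_k) / im(∂_{k+1}) we obtain:

  H_0: rank C_0 − rank ∂_1 = 9 − 8 = 1, and the invariant factors of ∂_1 are all 1, so H_0 ≅ Z.
  H_1: rank ker ∂_1 − rank ∂_2 = (27 − 8) − 18 = 1, and ∂_2 has invariant factor 2 > 1, so H_1 ≅ Z ⊕ Z/2Z.
  H_2: rank ker ∂_2 − rank ∂_3 = (18 − 18) − 0 = 0, and there is no ∂_3, so H_2 ≅ 0.

As a check, the Euler characteristic is 9 − 27 + 18 = 0, which agrees with 1 − 1 + 0 = 0.

Hence the Betti numbers are b_0 = 1, b_1 = 1, b_2 = 0.

b_0 = 1, b_1 = 1, b_2 = 0.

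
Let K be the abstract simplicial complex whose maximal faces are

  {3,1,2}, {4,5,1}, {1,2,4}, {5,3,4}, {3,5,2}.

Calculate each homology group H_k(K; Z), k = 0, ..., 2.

Fix the vertex order 1 < 2 < 3 < 4 < 5 and write every simplex with vertices in increasing order. Then dim K = 2 and the simplices of K are:

  0-simplices (5): [1], [2], [3], [4], [5]
  1-simplices (10): [1,2], [1,3], [1,4], [1,5], [2,3], [2,4], [2,5], [3,4], [3,5], [4,5]
  2-simplices (5): [1,2,3], [1,2,4], [1,4,5], [2,3,5], [3,4,5]

giving chain groups C_0 ≅ Z^5, C_1 ≅ Z^10, C_2 ≅ Z^5.

∂_1: C_1 → C_0 is given by ∂[p,q] = [q] − [p]. For instance
  ∂[1,4] = [4] − [1].
The resulting 5×10 matrix has rank 4, and its Smith normal form has invariant factors (1,1,1,1).

∂_2: C_2 → C_1 maps a triangle to the signed sum of its edges. For instance
  ∂[3,4,5] = [4,5] − [3,5] + [3,4],
  ∂[1,2,3] = [2,3] − [1,3] + [1,2].
The 10×5 boundary matrix has rank 5 and Smith normal form diag(1,1,1,1,1).

Now H_k = ker ∂_k / im ∂_{k+1}, so:

  H_0: rank C_0 − rank ∂_1 = 5 − 4 = 1, and the invariant factors of ∂_1 are all 1, so H_0 ≅ Z.
  H_1: rank ker ∂_1 − rank ∂_2 = (10 − 4) − 5 = 1, and the invariant factors of ∂_2 are all 1, so H_1 ≅ Z.
  H_2: rank ker ∂_2 − rank ∂_3 = (5 − 5) − 0 = 0, and there is no ∂_3, so H_2 ≅ 0.

H_0 ≅ Z,  H_1 ≅ Z,  H_2 = 0.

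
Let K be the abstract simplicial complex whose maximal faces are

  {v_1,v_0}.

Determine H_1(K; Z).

H_1 = 0.

Order the vertices as v_0 < v_1. Listing each simplex with vertices in this order, K has dimension 1 with simplices:

  0-simplices (2): [v_0], [v_1]
  1-simplices (1): [v_0,v_1]

giving chain groups C_0 ≅ Z^2, C_1 ≅ Z^1.

∂_1: C_1 → C_0 sends each edge [p,q] (with p < q) to q − p.
As a 2×1 matrix over Z this has rank 1, with invariant factors (1).

Computing H_k = (kernel of ∂_k) / (image of ∂_{k+1}):

  H_1: rank ker ∂_1 − rank ∂_2 = (1 − 1) − 0 = 0, and there is no ∂_2, so H_1 = 0.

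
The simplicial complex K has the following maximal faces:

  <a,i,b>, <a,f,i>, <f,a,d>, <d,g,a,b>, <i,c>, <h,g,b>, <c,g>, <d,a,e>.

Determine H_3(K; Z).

Order the vertices as a < b < c < d < e < f < g < h < i. Listing each simplex with vertices in this order, K has dimension 3 with simplices:

  0-simplices (9): a, b, c, d, e, f, g, h, i
  1-simplices (17): ab, ad, ae, af, ag, ai, bd, bg, bh, bi, cg, ci, de, df, dg, fi, gh
  2-simplices (9): abd, abg, abi, ade, adf, adg, afi, bdg, bgh
  3-simplices (1): abdg

giving chain groups C_0 ≅ Z^9, C_1 ≅ Z^17, C_2 ≅ Z^9, C_3 ≅ Z^1.

Boundary ∂_1: C_1 → C_0 sends each edge [p,q] (with p < q) to q − p. For instance
  ∂af = f − a.
As a 9×17 matrix over Z this has rank 8, with invariant factors (1,1,1,1,1,1,1,1).

∂_2: C_2 → C_1 sends each 2-simplex [p,q,r] to [q,r] − [p,r] + [p,q]. For instance
  ∂bgh = gh − bh + bg,
  ∂adg = dg − ag + ad.
The 17×9 boundary matrix has rank 8 and Smith normal form diag(1,1,1,1,1,1,1,1).

The boundary map ∂_3: C_3 → C_2 sends each 3-simplex σ to the alternating sum Σ_i (−1)^i (σ with its i-th vertex removed). For instance
  ∂abdg = bdg − adg + abg − abd.
The resulting 9×1 matrix has rank 1, and its Smith normal form has invariant factors (1).

Reading off H_k = ker ∂_k / im ∂_{k+1}:

  H_3: rank ker ∂_3 − rank ∂_4 = (1 − 1) − 0 = 0, and there is no ∂_4, so H_3 ≅ 0.

H_3 = 0.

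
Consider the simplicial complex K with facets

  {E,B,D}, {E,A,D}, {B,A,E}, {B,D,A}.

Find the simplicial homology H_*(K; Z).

H_0 = Z,  H_1 = 0,  H_2 = Z.

Order the vertices as A < B < D < E. Listing each simplex with vertices in this order, K has dimension 2 with simplices:

  0-simplices (4): A, B, D, E
  1-simplices (6): AB, AD, AE, BD, BE, DE
  2-simplices (4): ABD, ABE, ADE, BDE

Hence C_0 ≅ Z^4, C_1 ≅ Z^6, C_2 ≅ Z^4.

The boundary map ∂_1: C_1 → C_0 sends each edge [p,q] (with p < q) to q − p.
As a 4×6 matrix over Z this has rank 3, with invariant factors (1,1,1).

∂_2: C_2 → C_1 maps a triangle to the signed sum of its edges. For instance
  ∂BDE = DE − BE + BD,
  ∂ADE = DE − AE + AD.
The resulting 6×4 matrix has rank 3, and its Smith normal form has invariant factors (1,1,1).

Reading off H_k = ker ∂_k / im ∂_{k+1}:

  H_0: rank C_0 − rank ∂_1 = 4 − 3 = 1, and the invariant factors of ∂_1 are all 1, so H_0 ≅ Z.
  H_1: rank ker ∂_1 − rank ∂_2 = (6 − 3) − 3 = 0, and the invariant factors of ∂_2 are all 1, so H_1 ≅ 0.
  H_2: rank ker ∂_2 − rank ∂_3 = (4 − 3) − 0 = 1, and there is no ∂_3, so H_2 ≅ Z.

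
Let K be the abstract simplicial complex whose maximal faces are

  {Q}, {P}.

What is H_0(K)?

H_0 ≅ Z^2.

We work with the vertex ordering P < Q. The simplices of K, each written with vertices in increasing order, are:

  0-simplices (2): P, Q

giving chain groups C_0 ≅ Z^2.

Computing H_k = (kernel of ∂_k) / (image of ∂_{k+1}):

  H_0: rank C_0 − rank ∂_1 = 2 − 0 = 2, and there is no ∂_1, so H_0 = Z^2.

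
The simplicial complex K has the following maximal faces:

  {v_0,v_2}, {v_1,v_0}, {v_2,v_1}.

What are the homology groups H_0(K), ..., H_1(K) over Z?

Fix the vertex order v_0 < v_1 < v_2 and write every simplex with vertices in increasing order. Then dim K = 1 and the simplices of K are:

  0-simplices (3): [v_0], [v_1], [v_2]
  1-simplices (3): [v_0,v_1], [v_0,v_2], [v_1,v_2]

giving chain groups C_0 ≅ Z^3, C_1 ≅ Z^3.

The boundary map ∂_1: C_1 → C_0 sends each edge [p,q] (with p < q) to q − p.
The 3×3 boundary matrix has rank 2 and Smith normal form diag(1,1).

Now H_k = ker ∂_k / im ∂_{k+1}, so:

  H_0: rank C_0 − rank ∂_1 = 3 − 2 = 1, and the invariant factors of ∂_1 are all 1, so H_0 ≅ Z.
  H_1: rank ker ∂_1 − rank ∂_2 = (3 − 2) − 0 = 1, and there is no ∂_2, so H_1 ≅ Z.

(K is a triangulation of the circle S^1.)

H_0 = Z,  H_1 = Z.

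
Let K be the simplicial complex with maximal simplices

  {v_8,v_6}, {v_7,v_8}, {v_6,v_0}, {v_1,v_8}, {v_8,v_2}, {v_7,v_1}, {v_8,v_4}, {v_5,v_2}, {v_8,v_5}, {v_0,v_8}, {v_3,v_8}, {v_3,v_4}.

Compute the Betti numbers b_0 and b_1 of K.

Take the total order v_0 < v_1 < v_2 < v_3 < v_4 < v_5 < v_6 < v_7 < v_8 on the vertex set. Then K (dimension 1) consists of the simplices:

  0-simplices (9): [v_0], [v_1], [v_2], [v_3], [v_4], [v_5], [v_6], [v_7], [v_8]
  1-simplices (12): [v_0,v_6], [v_0,v_8], [v_1,v_7], [v_1,v_8], [v_2,v_5], [v_2,v_8], [v_3,v_4], [v_3,v_8], [v_4,v_8], [v_5,v_8], [v_6,v_8], [v_7,v_8]

Hence C_0 ≅ Z^9, C_1 ≅ Z^12.

∂_1: C_1 → C_0 sends each edge [p,q] (with p < q) to q − p.
The resulting 9×12 matrix has rank 8, and its Smith normal form has invariant factors (1,1,1,1,1,1,1,1).

From H_k ≅ ker(∂_k) / im(∂_{k+1}) we obtain:

  H_0: rank C_0 − rank ∂_1 = 9 − 8 = 1, and the invariant factors of ∂_1 are all 1, so H_0 = Z.
  H_1: rank ker ∂_1 − rank ∂_2 = (12 − 8) − 0 = 4, and there is no ∂_2, so H_1 = Z^4.

As a check, the Euler characteristic is 9 − 12 = -3, which agrees with 1 − 4 = -3.

Hence the Betti numbers are b_0 = 1, b_1 = 4.

b_0 = 1, b_1 = 4.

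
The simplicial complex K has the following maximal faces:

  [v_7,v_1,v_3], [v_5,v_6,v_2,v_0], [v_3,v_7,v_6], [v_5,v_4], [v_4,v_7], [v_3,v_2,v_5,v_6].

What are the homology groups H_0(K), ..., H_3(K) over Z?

H_0 ≅ Z,  H_1 ≅ Z,  H_2 = 0,  H_3 = 0.

Order the vertices as v_0 < v_1 < v_2 < v_3 < v_4 < v_5 < v_6 < v_7. Listing each simplex with vertices in this order, K has dimension 3 with simplices:

  0-simplices (8): [v_0], [v_1], [v_2], [v_3], [v_4], [v_5], [v_6], [v_7]
  1-simplices (15): (15 of them)
  2-simplices (9): [v_0,v_2,v_5], [v_0,v_2,v_6], [v_0,v_5,v_6], [v_1,v_3,v_7], [v_2,v_3,v_5], [v_2,v_3,v_6], [v_2,v_5,v_6], [v_3,v_5,v_6], [v_3,v_6,v_7]
  3-simplices (2): [v_0,v_2,v_5,v_6], [v_2,v_3,v_5,v_6]

so the chain groups are C_0 ≅ Z^8, C_1 ≅ Z^15, C_2 ≅ Z^9, C_3 ≅ Z^2.

The boundary map ∂_1: C_1 → C_0 maps an edge to its endpoints' difference, ∂[p,q] = q − p. For instance
  ∂[v_0,v_2] = [v_2] − [v_0].
As a 8×15 matrix over Z this has rank 7, with invariant factors (1,1,1,1,1,1,1).

Boundary ∂_2: C_2 → C_1 acts by ∂[p,q,r] = [q,r] − [p,r] + [p,q]. For instance
  ∂[v_0,v_2,v_5] = [v_2,v_5] − [v_0,v_5] + [v_0,v_2],
  ∂[v_2,v_3,v_5] = [v_3,v_5] − [v_2,v_5] + [v_2,v_3].
As a 15×9 matrix over Z this has rank 7, with invariant factors (1,1,1,1,1,1,1).

∂_3: C_3 → C_2 sends each 3-simplex σ to the alternating sum Σ_i (−1)^i (σ with its i-th vertex removed). For instance
  ∂[v_2,v_3,v_5,v_6] = [v_3,v_5,v_6] − [v_2,v_5,v_6] + [v_2,v_3,v_6] − [v_2,v_3,v_5],
  ∂[v_0,v_2,v_5,v_6] = [v_2,v_5,v_6] − [v_0,v_5,v_6] + [v_0,v_2,v_6] − [v_0,v_2,v_5].
As a 9×2 matrix over Z this has rank 2, with invariant factors (1,1).

Now H_k = ker ∂_k / im ∂_{k+1}, so:

  H_0: rank C_0 − rank ∂_1 = 8 − 7 = 1, and the invariant factors of ∂_1 are all 1, so H_0 = Z.
  H_1: rank ker ∂_1 − rank ∂_2 = (15 − 7) − 7 = 1, and the invariant factors of ∂_2 are all 1, so H_1 = Z.
  H_2: rank ker ∂_2 − rank ∂_3 = (9 − 7) − 2 = 0, and the invariant factors of ∂_3 are all 1, so H_2 = 0.
  H_3: rank ker ∂_3 − rank ∂_4 = (2 − 2) − 0 = 0, and there is no ∂_4, so H_3 = 0.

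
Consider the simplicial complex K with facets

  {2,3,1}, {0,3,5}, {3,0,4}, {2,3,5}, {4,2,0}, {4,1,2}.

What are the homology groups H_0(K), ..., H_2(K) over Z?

Take the total order 0 < 1 < 2 < 3 < 4 < 5 on the vertex set. Then K (dimension 2) consists of the simplices:

  0-simplices (6): [0], [1], [2], [3], [4], [5]
  1-simplices (12): [0,2], [0,3], [0,4], [0,5], [1,2], [1,3], [1,4], [2,3], [2,4], [2,5], [3,4], [3,5]
  2-simplices (6): [0,2,4], [0,3,4], [0,3,5], [1,2,3], [1,2,4], [2,3,5]

Hence C_0 ≅ Z^6, C_1 ≅ Z^12, C_2 ≅ Z^6.

Boundary ∂_1: C_1 → C_0 is given by ∂[p,q] = [q] − [p].
The resulting 6×12 matrix has rank 5, and its Smith normal form has invariant factors (1,1,1,1,1).

∂_2: C_2 → C_1 sends each 2-simplex [p,q,r] to [q,r] − [p,r] + [p,q]. For instance
  ∂[2,3,5] = [3,5] − [2,5] + [2,3],
  ∂[1,2,3] = [2,3] − [1,3] + [1,2].
As a 12×6 matrix over Z this has rank 6, with invariant factors (1,1,1,1,1,1).

From H_k ≅ ker(∂_k) / im(∂_{k+1}) we obtain:

  H_0: rank C_0 − rank ∂_1 = 6 − 5 = 1, and the invariant factors of ∂_1 are all 1, so H_0 = Z.
  H_1: rank ker ∂_1 − rank ∂_2 = (12 − 5) − 6 = 1, and the invariant factors of ∂_2 are all 1, so H_1 = Z.
  H_2: rank ker ∂_2 − rank ∂_3 = (6 − 6) − 0 = 0, and there is no ∂_3, so H_2 = 0.

H_0 = Z,  H_1 = Z,  H_2 = 0.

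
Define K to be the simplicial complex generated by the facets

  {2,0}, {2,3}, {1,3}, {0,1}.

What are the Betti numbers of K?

Fix the vertex order 0 < 1 < 2 < 3 and write every simplex with vertices in increasing order. Then dim K = 1 and the simplices of K are:

  0-simplices (4): [0], [1], [2], [3]
  1-simplices (4): [0,1], [0,2], [1,3], [2,3]

Hence C_0 ≅ Z^4, C_1 ≅ Z^4.

The boundary map ∂_1: C_1 → C_0 sends each edge [p,q] (with p < q) to q − p. For instance
  ∂[2,3] = [3] − [2].
This gives a 4×4 integer matrix of rank 3; reducing to Smith normal form yields diagonal entries (1,1,1).

From H_k ≅ ker(∂_k) / im(∂_{k+1}) we obtain:

  H_0: rank C_0 − rank ∂_1 = 4 − 3 = 1, and the invariant factors of ∂_1 are all 1, so H_0 = Z.
  H_1: rank ker ∂_1 − rank ∂_2 = (4 − 3) − 0 = 1, and there is no ∂_2, so H_1 = Z.

Hence the Betti numbers are b_0 = 1, b_1 = 1.

b_0 = 1, b_1 = 1.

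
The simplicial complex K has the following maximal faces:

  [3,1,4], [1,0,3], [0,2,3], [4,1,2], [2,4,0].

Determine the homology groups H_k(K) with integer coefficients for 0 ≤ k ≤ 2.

We work with the vertex ordering 0 < 1 < 2 < 3 < 4. The simplices of K, each written with vertices in increasing order, are:

  0-simplices (5): [0], [1], [2], [3], [4]
  1-simplices (10): [0,1], [0,2], [0,3], [0,4], [1,2], [1,3], [1,4], [2,3], [2,4], [3,4]
  2-simplices (5): [0,1,3], [0,2,3], [0,2,4], [1,2,4], [1,3,4]

so the chain groups are C_0 ≅ Z^5, C_1 ≅ Z^10, C_2 ≅ Z^5.

The boundary map ∂_1: C_1 → C_0 is given by ∂[p,q] = [q] − [p].
The resulting 5×10 matrix has rank 4, and its Smith normal form has invariant factors (1,1,1,1).

The boundary map ∂_2: C_2 → C_1 acts by ∂[p,q,r] = [q,r] − [p,r] + [p,q]. For instance
  ∂[0,1,3] = [1,3] − [0,3] + [0,1],
  ∂[1,2,4] = [2,4] − [1,4] + [1,2].
This gives a 10×5 integer matrix of rank 5; reducing to Smith normal form yields diagonal entries (1,1,1,1,1).

Now H_k = ker ∂_k / im ∂_{k+1}, so:

  H_0: rank C_0 − rank ∂_1 = 5 − 4 = 1, and the invariant factors of ∂_1 are all 1, so H_0 ≅ Z.
  H_1: rank ker ∂_1 − rank ∂_2 = (10 − 4) − 5 = 1, and the invariant factors of ∂_2 are all 1, so H_1 ≅ Z.
  H_2: rank ker ∂_2 − rank ∂_3 = (5 − 5) − 0 = 0, and there is no ∂_3, so H_2 ≅ 0.

H_0 ≅ Z,  H_1 ≅ Z,  H_2 = 0.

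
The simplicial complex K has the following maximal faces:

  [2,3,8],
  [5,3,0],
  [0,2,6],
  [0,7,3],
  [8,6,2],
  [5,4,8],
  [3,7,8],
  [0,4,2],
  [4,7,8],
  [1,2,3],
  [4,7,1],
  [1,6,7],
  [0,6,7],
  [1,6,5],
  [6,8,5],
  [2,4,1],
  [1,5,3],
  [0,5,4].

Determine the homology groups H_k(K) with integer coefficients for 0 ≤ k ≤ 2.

H_0 ≅ Z,  H_1 ≅ Z^2,  H_2 ≅ Z.

We work with the vertex ordering 0 < 1 < 2 < 3 < 4 < 5 < 6 < 7 < 8. The simplices of K, each written with vertices in increasing order, are:

  0-simplices (9): [0], [1], [2], [3], [4], [5], [6], [7], [8]
  1-simplices (27): (27 of them)
  2-simplices (18): [0,2,4], [0,2,6], [0,3,5], [0,3,7], [0,4,5], [0,6,7], [1,2,3], [1,2,4], [1,3,5], [1,4,7], [1,5,6], [1,6,7], [2,3,8], [2,6,8], [3,7,8], [4,5,8], [4,7,8], [5,6,8]

Hence C_0 ≅ Z^9, C_1 ≅ Z^27, C_2 ≅ Z^18.

Boundary ∂_1: C_1 → C_0 maps an edge to its endpoints' difference, ∂[p,q] = q − p. For instance
  ∂[5,6] = [6] − [5].
The resulting 9×27 matrix has rank 8, and its Smith normal form has invariant factors (1,1,1,1,1,1,1,1).

Boundary ∂_2: C_2 → C_1 acts by ∂[p,q,r] = [q,r] − [p,r] + [p,q]. For instance
  ∂[1,3,5] = [3,5] − [1,5] + [1,3],
  ∂[3,7,8] = [7,8] − [3,8] + [3,7].
As a 27×18 matrix over Z this has rank 17, with invariant factors (1,1,1,1,1,1,1,1,1,1,1,1,1,1,1,1,1).

Reading off H_k = ker ∂_k / im ∂_{k+1}:

  H_0: rank C_0 − rank ∂_1 = 9 − 8 = 1, and the invariant factors of ∂_1 are all 1, so H_0 ≅ Z.
  H_1: rank ker ∂_1 − rank ∂_2 = (27 − 8) − 17 = 2, and the invariant factors of ∂_2 are all 1, so H_1 ≅ Z^2.
  H_2: rank ker ∂_2 − rank ∂_3 = (18 − 17) − 0 = 1, and there is no ∂_3, so H_2 ≅ Z.

As a check, the Euler characteristic is 9 − 27 + 18 = 0, which agrees with 1 − 2 + 1 = 0.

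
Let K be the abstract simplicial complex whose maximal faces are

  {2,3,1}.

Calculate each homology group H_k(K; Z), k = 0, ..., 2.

We work with the vertex ordering 1 < 2 < 3. The simplices of K, each written with vertices in increasing order, are:

  0-simplices (3): [1], [2], [3]
  1-simplices (3): [1,2], [1,3], [2,3]
  2-simplices (1): [1,2,3]

so the chain groups are C_0 ≅ Z^3, C_1 ≅ Z^3, C_2 ≅ Z^1.

∂_1: C_1 → C_0 is given by ∂[p,q] = [q] − [p]. For instance
  ∂[1,3] = [3] − [1].
As a 3×3 matrix over Z this has rank 2, with invariant factors (1,1).

∂_2: C_2 → C_1 maps a triangle to the signed sum of its edges. For instance
  ∂[1,2,3] = [2,3] − [1,3] + [1,2].
This gives a 3×1 integer matrix of rank 1; reducing to Smith normal form yields diagonal entries (1).

Reading off H_k = ker ∂_k / im ∂_{k+1}:

  H_0: rank C_0 − rank ∂_1 = 3 − 2 = 1, and the invariant factors of ∂_1 are all 1, so H_0 ≅ Z.
  H_1: rank ker ∂_1 − rank ∂_2 = (3 − 2) − 1 = 0, and the invariant factors of ∂_2 are all 1, so H_1 ≅ 0.
  H_2: rank ker ∂_2 − rank ∂_3 = (1 − 1) − 0 = 0, and there is no ∂_3, so H_2 ≅ 0.

As a check, the Euler characteristic is 3 − 3 + 1 = 1, which agrees with 1 − 0 + 0 = 1.

H_0 ≅ Z,  H_1 = 0,  H_2 = 0.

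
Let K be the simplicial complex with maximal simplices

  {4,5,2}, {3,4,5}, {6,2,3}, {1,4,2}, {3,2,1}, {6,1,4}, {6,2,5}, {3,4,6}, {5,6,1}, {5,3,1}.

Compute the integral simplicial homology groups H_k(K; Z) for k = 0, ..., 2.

H_0 = Z,  H_1 = Z_2,  H_2 = 0.

Fix the vertex order 1 < 2 < 3 < 4 < 5 < 6 and write every simplex with vertices in increasing order. Then dim K = 2 and the simplices of K are:

  0-simplices (6): [1], [2], [3], [4], [5], [6]
  1-simplices (15): [1,2], [1,3], [1,4], [1,5], [1,6], [2,3], [2,4], [2,5], [2,6], [3,4], [3,5], [3,6], [4,5], [4,6], [5,6]
  2-simplices (10): [1,2,3], [1,2,4], [1,3,5], [1,4,6], [1,5,6], [2,3,6], [2,4,5], [2,5,6], [3,4,5], [3,4,6]

giving chain groups C_0 ≅ Z^6, C_1 ≅ Z^15, C_2 ≅ Z^10.

Boundary ∂_1: C_1 → C_0 is given by ∂[p,q] = [q] − [p].
This gives a 6×15 integer matrix of rank 5; reducing to Smith normal form yields diagonal entries (1,1,1,1,1).

Boundary ∂_2: C_2 → C_1 acts by ∂[p,q,r] = [q,r] − [p,r] + [p,q]. For instance
  ∂[2,4,5] = [4,5] − [2,5] + [2,4],
  ∂[1,3,5] = [3,5] − [1,5] + [1,3].
The 15×10 boundary matrix has rank 10 and Smith normal form diag(1,1,1,1,1,1,1,1,1,2).

Now H_k = ker ∂_k / im ∂_{k+1}, so:

  H_0: rank C_0 − rank ∂_1 = 6 − 5 = 1, and the invariant factors of ∂_1 are all 1, so H_0 = Z.
  H_1: rank ker ∂_1 − rank ∂_2 = (15 − 5) − 10 = 0, and ∂_2 has invariant factor 2 > 1, so H_1 = Z_2.
  H_2: rank ker ∂_2 − rank ∂_3 = (10 − 10) − 0 = 0, and there is no ∂_3, so H_2 = 0.

(K is a triangulation of the real projective plane RP^2.)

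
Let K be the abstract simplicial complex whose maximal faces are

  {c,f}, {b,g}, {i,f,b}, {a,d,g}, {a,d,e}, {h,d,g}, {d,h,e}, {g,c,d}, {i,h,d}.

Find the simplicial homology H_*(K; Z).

H_0 ≅ Z,  H_1 ≅ Z^2,  H_2 = 0.

Fix the vertex order a < b < c < d < e < f < g < h < i and write every simplex with vertices in increasing order. Then dim K = 2 and the simplices of K are:

  0-simplices (9): a, b, c, d, e, f, g, h, i
  1-simplices (17): ad, ae, ag, bf, bg, bi, cd, cf, cg, de, dg, dh, di, eh, fi, gh, hi
  2-simplices (7): ade, adg, bfi, cdg, deh, dgh, dhi

so the chain groups are C_0 ≅ Z^9, C_1 ≅ Z^17, C_2 ≅ Z^7.

∂_1: C_1 → C_0 sends each edge [p,q] (with p < q) to q − p. For instance
  ∂di = i − d.
The 9×17 boundary matrix has rank 8 and Smith normal form diag(1,1,1,1,1,1,1,1).

Boundary ∂_2: C_2 → C_1 maps a triangle to the signed sum of its edges. For instance
  ∂ade = de − ae + ad,
  ∂cdg = dg − cg + cd.
As a 17×7 matrix over Z this has rank 7, with invariant factors (1,1,1,1,1,1,1).

Reading off H_k = ker ∂_k / im ∂_{k+1}:

  H_0: rank C_0 − rank ∂_1 = 9 − 8 = 1, and the invariant factors of ∂_1 are all 1, so H_0 = Z.
  H_1: rank ker ∂_1 − rank ∂_2 = (17 − 8) − 7 = 2, and the invariant factors of ∂_2 are all 1, so H_1 = Z^2.
  H_2: rank ker ∂_2 − rank ∂_3 = (7 − 7) − 0 = 0, and there is no ∂_3, so H_2 = 0.

As a check, the Euler characteristic is 9 − 17 + 7 = -1, which agrees with 1 − 2 + 0 = -1.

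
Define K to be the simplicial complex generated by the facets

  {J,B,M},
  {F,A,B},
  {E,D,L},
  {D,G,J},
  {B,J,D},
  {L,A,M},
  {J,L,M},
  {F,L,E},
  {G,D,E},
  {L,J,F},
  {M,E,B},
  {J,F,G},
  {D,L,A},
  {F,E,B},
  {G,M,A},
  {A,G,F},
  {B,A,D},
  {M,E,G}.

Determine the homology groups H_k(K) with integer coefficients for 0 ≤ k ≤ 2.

H_0 ≅ Z,  H_1 ≅ Z^2,  H_2 ≅ Z.

Fix the vertex order A < B < D < E < F < G < J < L < M and write every simplex with vertices in increasing order. Then dim K = 2 and the simplices of K are:

  0-simplices (9): A, B, D, E, F, G, J, L, M
  1-simplices (27): AB, AD, AF, AG, AL, AM, BD, BE, BF, BJ, BM, DE, DG, DJ, DL, EF, EG, EL, EM, FG, FJ, FL, GJ, GM, JL, JM, LM
  2-simplices (18): ABD, ABF, ADL, AFG, AGM, ALM, BDJ, BEF, BEM, BJM, DEG, DEL, DGJ, EFL, EGM, FGJ, FJL, JLM

giving chain groups C_0 ≅ Z^9, C_1 ≅ Z^27, C_2 ≅ Z^18.

Boundary ∂_1: C_1 → C_0 sends each edge [p,q] (with p < q) to q − p.
The resulting 9×27 matrix has rank 8, and its Smith normal form has invariant factors (1,1,1,1,1,1,1,1).

The boundary map ∂_2: C_2 → C_1 maps a triangle to the signed sum of its edges. For instance
  ∂BDJ = DJ − BJ + BD,
  ∂AFG = FG − AG + AF.
This gives a 27×18 integer matrix of rank 17; reducing to Smith normal form yields diagonal entries (1,1,1,1,1,1,1,1,1,1,1,1,1,1,1,1,1).

Now H_k = ker ∂_k / im ∂_{k+1}, so:

  H_0: rank C_0 − rank ∂_1 = 9 − 8 = 1, and the invariant factors of ∂_1 are all 1, so H_0 ≅ Z.
  H_1: rank ker ∂_1 − rank ∂_2 = (27 − 8) − 17 = 2, and the invariant factors of ∂_2 are all 1, so H_1 ≅ Z^2.
  H_2: rank ker ∂_2 − rank ∂_3 = (18 − 17) − 0 = 1, and there is no ∂_3, so H_2 ≅ Z.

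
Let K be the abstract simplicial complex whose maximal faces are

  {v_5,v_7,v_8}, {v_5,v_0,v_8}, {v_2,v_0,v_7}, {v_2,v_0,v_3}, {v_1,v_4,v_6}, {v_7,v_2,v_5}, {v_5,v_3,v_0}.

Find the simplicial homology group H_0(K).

Fix the vertex order v_0 < v_1 < v_2 < v_3 < v_4 < v_5 < v_6 < v_7 < v_8 and write every simplex with vertices in increasing order. Then dim K = 2 and the simplices of K are:

  0-simplices (9): [v_0], [v_1], [v_2], [v_3], [v_4], [v_5], [v_6], [v_7], [v_8]
  1-simplices (15): (15 of them)
  2-simplices (7): [v_0,v_2,v_3], [v_0,v_2,v_7], [v_0,v_3,v_5], [v_0,v_5,v_8], [v_1,v_4,v_6], [v_2,v_5,v_7], [v_5,v_7,v_8]

giving chain groups C_0 ≅ Z^9, C_1 ≅ Z^15, C_2 ≅ Z^7.

Boundary ∂_1: C_1 → C_0 maps an edge to its endpoints' difference, ∂[p,q] = q − p. For instance
  ∂[v_0,v_5] = [v_5] − [v_0].
This gives a 9×15 integer matrix of rank 7; reducing to Smith normal form yields diagonal entries (1,1,1,1,1,1,1).

Boundary ∂_2: C_2 → C_1 maps a triangle to the signed sum of its edges. For instance
  ∂[v_0,v_2,v_3] = [v_2,v_3] − [v_0,v_3] + [v_0,v_2],
  ∂[v_5,v_7,v_8] = [v_7,v_8] − [v_5,v_8] + [v_5,v_7].
The 15×7 boundary matrix has rank 7 and Smith normal form diag(1,1,1,1,1,1,1).

Reading off H_k = ker ∂_k / im ∂_{k+1}:

  H_0: rank C_0 − rank ∂_1 = 9 − 7 = 2, and the invariant factors of ∂_1 are all 1, so H_0 = Z^2.

H_0 ≅ Z^2.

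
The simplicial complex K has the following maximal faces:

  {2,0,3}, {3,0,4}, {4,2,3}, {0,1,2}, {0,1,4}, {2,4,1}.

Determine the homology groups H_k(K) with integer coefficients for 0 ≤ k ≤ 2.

H_0 ≅ Z,  H_1 = 0,  H_2 ≅ Z.

Fix the vertex order 0 < 1 < 2 < 3 < 4 and write every simplex with vertices in increasing order. Then dim K = 2 and the simplices of K are:

  0-simplices (5): [0], [1], [2], [3], [4]
  1-simplices (9): [0,1], [0,2], [0,3], [0,4], [1,2], [1,4], [2,3], [2,4], [3,4]
  2-simplices (6): [0,1,2], [0,1,4], [0,2,3], [0,3,4], [1,2,4], [2,3,4]

Hence C_0 ≅ Z^5, C_1 ≅ Z^9, C_2 ≅ Z^6.

The boundary map ∂_1: C_1 → C_0 is given by ∂[p,q] = [q] − [p]. For instance
  ∂[1,4] = [4] − [1].
As a 5×9 matrix over Z this has rank 4, with invariant factors (1,1,1,1).

The boundary map ∂_2: C_2 → C_1 acts by ∂[p,q,r] = [q,r] − [p,r] + [p,q]. For instance
  ∂[0,2,3] = [2,3] − [0,3] + [0,2],
  ∂[0,1,4] = [1,4] − [0,4] + [0,1].
The resulting 9×6 matrix has rank 5, and its Smith normal form has invariant factors (1,1,1,1,1).

Computing H_k = (kernel of ∂_k) / (image of ∂_{k+1}):

  H_0: rank C_0 − rank ∂_1 = 5 − 4 = 1, and the invariant factors of ∂_1 are all 1, so H_0 = Z.
  H_1: rank ker ∂_1 − rank ∂_2 = (9 − 4) − 5 = 0, and the invariant factors of ∂_2 are all 1, so H_1 = 0.
  H_2: rank ker ∂_2 − rank ∂_3 = (6 − 5) − 0 = 1, and there is no ∂_3, so H_2 = Z.

As a check, the Euler characteristic is 5 − 9 + 6 = 2, which agrees with 1 − 0 + 1 = 2.
(K is a triangulation of the 2-sphere S^2.)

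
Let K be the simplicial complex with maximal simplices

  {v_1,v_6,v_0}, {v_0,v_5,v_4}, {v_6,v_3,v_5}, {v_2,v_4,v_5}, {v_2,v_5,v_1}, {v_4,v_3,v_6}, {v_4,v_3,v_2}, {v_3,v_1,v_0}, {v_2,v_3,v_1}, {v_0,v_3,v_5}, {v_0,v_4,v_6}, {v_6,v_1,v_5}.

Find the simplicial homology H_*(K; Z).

Take the total order v_0 < v_1 < v_2 < v_3 < v_4 < v_5 < v_6 on the vertex set. Then K (dimension 2) consists of the simplices:

  0-simplices (7): [v_0], [v_1], [v_2], [v_3], [v_4], [v_5], [v_6]
  1-simplices (18): (18 of them)
  2-simplices (12): (12 of them)

giving chain groups C_0 ≅ Z^7, C_1 ≅ Z^18, C_2 ≅ Z^12.

Boundary ∂_1: C_1 → C_0 maps an edge to its endpoints' difference, ∂[p,q] = q − p. For instance
  ∂[v_3,v_6] = [v_6] − [v_3].
The resulting 7×18 matrix has rank 6, and its Smith normal form has invariant factors (1,1,1,1,1,1).

The boundary map ∂_2: C_2 → C_1 acts by ∂[p,q,r] = [q,r] − [p,r] + [p,q]. For instance
  ∂[v_2,v_4,v_5] = [v_4,v_5] − [v_2,v_5] + [v_2,v_4],
  ∂[v_1,v_2,v_5] = [v_2,v_5] − [v_1,v_5] + [v_1,v_2].
The 18×12 boundary matrix has rank 12 and Smith normal form diag(1,1,1,1,1,1,1,1,1,1,1,2).

From H_k ≅ ker(∂_k) / im(∂_{k+1}) we obtain:

  H_0: rank C_0 − rank ∂_1 = 7 − 6 = 1, and the invariant factors of ∂_1 are all 1, so H_0 ≅ Z.
  H_1: rank ker ∂_1 − rank ∂_2 = (18 − 6) − 12 = 0, and ∂_2 has invariant factor 2 > 1, so H_1 ≅ Z/2.
  H_2: rank ker ∂_2 − rank ∂_3 = (12 − 12) − 0 = 0, and there is no ∂_3, so H_2 ≅ 0.

(K is a triangulation of the real projective plane RP^2.)

H_0 ≅ Z,  H_1 ≅ Z/2,  H_2 = 0.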